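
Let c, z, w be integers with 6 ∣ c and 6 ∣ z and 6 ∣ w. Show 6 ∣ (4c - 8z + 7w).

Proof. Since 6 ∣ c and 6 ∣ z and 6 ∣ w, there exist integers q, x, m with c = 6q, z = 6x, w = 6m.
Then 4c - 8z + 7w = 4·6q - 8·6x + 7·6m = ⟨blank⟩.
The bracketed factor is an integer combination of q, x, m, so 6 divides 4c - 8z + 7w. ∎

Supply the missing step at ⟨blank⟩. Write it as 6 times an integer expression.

Pull the common 6 out of every term: 4·6q - 8·6x + 7·6m = 6(7m + 4q - 8x).
7m + 4q - 8x is an integer, which exhibits the divisibility.

6(7m + 4q - 8x)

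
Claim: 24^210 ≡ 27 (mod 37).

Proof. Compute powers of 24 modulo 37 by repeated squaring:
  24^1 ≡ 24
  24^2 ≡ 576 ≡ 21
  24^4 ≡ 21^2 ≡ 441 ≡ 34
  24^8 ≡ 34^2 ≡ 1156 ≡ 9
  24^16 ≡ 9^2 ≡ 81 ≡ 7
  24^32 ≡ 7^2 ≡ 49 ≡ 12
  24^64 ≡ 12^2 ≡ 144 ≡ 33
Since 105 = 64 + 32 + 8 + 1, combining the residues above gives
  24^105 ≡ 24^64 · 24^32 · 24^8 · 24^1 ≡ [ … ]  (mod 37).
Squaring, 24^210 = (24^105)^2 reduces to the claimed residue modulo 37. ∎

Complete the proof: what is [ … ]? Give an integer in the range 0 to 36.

24^64 · 24^32 · 24^8 · 24^1 ≡ 33 · 12 · 9 · 24 = 85536.
85536 mod 37 = 29, so 24^105 ≡ 29 (mod 37).

29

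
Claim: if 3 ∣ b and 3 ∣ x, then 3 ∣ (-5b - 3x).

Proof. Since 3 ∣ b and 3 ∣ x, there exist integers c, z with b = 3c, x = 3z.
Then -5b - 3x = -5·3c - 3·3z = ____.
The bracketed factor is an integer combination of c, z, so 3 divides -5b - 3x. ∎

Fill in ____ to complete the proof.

Each term has a factor of 3: -5·3c - 3·3z = 3·(-5c - 3z).
Since -5c - 3z is an integer, 3 ∣ (-5b - 3x).

3(-5c - 3z)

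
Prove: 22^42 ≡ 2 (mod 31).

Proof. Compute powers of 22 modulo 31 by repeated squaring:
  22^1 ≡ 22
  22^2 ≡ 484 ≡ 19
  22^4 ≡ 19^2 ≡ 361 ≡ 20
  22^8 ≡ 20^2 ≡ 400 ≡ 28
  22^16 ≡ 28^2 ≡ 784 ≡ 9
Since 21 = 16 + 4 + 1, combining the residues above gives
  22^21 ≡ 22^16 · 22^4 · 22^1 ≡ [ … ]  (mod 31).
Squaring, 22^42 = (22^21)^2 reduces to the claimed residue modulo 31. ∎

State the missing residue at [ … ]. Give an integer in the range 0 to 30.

23

Multiply the listed residues: 9 · 20 · 22 = 180 → 3960.
Reducing modulo 31: 3960 = 127·31 + 23, so 22^21 ≡ 23.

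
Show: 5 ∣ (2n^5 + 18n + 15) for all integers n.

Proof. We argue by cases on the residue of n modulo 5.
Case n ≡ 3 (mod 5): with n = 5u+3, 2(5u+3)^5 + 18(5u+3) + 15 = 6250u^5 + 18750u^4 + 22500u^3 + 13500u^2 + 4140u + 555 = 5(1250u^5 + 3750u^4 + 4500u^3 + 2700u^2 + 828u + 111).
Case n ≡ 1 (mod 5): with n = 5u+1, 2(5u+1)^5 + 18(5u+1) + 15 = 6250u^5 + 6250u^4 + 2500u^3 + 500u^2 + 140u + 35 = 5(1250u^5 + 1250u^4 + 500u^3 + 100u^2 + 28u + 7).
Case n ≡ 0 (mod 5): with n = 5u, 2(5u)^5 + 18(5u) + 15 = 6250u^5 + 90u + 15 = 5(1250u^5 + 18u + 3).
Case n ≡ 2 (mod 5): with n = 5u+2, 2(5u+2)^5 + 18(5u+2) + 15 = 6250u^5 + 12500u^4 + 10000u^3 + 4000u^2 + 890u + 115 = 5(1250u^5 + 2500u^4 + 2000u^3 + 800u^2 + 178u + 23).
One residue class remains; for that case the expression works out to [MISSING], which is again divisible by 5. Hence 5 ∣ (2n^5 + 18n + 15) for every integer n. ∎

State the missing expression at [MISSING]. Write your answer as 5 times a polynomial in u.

Only n ≡ 4 (mod 5) is unaccounted for. Put n = 5u+4:
2(5u+4)^5 + 18(5u+4) + 15 expands to 6250u^5 + 25000u^4 + 40000u^3 + 32000u^2 + 12890u + 2135,
and factoring out 5 leaves 5(1250u^5 + 5000u^4 + 8000u^3 + 6400u^2 + 2578u + 427).

5(1250u^5 + 5000u^4 + 8000u^3 + 6400u^2 + 2578u + 427)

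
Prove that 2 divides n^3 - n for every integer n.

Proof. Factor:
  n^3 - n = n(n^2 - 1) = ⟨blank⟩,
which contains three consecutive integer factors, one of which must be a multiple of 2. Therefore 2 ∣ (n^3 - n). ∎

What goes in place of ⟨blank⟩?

(n - 1)n(n + 1)

n(n^2 - 1) = n(n - 1)(n + 1) = (n - 1)n(n + 1).
These three factors are consecutive integers, so their product is divisible by 2.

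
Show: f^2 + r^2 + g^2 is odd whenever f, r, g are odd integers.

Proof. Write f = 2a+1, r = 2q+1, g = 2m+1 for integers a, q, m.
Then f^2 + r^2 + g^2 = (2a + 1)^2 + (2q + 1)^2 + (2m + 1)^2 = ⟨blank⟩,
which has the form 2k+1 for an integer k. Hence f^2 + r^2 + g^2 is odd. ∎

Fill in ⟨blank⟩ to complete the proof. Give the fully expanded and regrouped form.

(2a + 1)^2 + (2q + 1)^2 + (2m + 1)^2 = 4a^2 + 4a + 4m^2 + 4m + 4q^2 + 4q + 3
= 2(2a^2 + 2a + 2m^2 + 2m + 2q^2 + 2q + 1) + 1.
Since 2a^2 + 2a + 2m^2 + 2m + 2q^2 + 2q + 1 is an integer, the sum of squares is of the form 2k+1 for an integer k.

2(2a^2 + 2a + 2m^2 + 2m + 2q^2 + 2q + 1) + 1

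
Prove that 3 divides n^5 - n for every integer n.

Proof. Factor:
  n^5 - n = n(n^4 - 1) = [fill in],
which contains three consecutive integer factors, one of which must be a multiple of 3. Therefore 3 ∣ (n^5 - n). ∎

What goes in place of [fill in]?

n^4 - 1 = (n^2 - 1)(n^2 + 1), and n^2 - 1 = (n-1)(n+1).
So n(n^4 - 1) = (n - 1)n(n + 1)(n^2 + 1).

(n - 1)n(n + 1)(n^2 + 1)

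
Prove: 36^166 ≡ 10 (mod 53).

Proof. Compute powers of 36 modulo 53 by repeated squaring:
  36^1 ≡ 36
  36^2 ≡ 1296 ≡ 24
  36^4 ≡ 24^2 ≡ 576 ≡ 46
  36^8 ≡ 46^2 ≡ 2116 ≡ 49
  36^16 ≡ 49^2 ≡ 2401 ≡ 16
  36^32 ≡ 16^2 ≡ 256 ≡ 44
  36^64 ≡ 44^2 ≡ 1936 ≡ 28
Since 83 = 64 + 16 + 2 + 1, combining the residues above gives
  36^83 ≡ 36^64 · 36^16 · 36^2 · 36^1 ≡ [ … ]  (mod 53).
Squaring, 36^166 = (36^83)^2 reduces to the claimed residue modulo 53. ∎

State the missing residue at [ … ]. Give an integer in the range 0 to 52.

36^64 · 36^16 · 36^2 · 36^1 ≡ 28 · 16 · 24 · 36 = 387072.
387072 mod 53 = 13, so 36^83 ≡ 13 (mod 53).

13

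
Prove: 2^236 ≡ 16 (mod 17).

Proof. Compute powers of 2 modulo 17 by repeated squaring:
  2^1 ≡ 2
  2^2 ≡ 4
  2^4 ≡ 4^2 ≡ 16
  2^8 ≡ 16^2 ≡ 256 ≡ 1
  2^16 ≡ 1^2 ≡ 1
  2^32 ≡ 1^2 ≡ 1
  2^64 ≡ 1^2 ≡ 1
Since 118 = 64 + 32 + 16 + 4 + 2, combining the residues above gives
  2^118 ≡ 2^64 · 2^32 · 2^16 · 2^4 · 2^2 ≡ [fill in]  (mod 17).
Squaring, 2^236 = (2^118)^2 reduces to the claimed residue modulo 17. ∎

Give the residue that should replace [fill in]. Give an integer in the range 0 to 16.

2^64 · 2^32 · 2^16 · 2^4 · 2^2 ≡ 1 · 1 · 1 · 16 · 4 = 64.
64 mod 17 = 13, so 2^118 ≡ 13 (mod 17).

13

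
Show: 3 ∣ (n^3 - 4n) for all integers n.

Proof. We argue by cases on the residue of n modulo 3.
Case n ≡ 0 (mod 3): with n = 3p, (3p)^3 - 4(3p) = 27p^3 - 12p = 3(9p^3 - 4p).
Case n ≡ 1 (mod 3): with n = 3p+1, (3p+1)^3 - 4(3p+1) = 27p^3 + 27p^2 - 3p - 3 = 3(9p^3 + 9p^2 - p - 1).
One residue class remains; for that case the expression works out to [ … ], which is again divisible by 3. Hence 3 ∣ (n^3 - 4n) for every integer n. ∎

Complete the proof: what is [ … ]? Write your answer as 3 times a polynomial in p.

Only n ≡ 2 (mod 3) is unaccounted for. Put n = 3p+2:
(3p+2)^3 - 4(3p+2) expands to 27p^3 + 54p^2 + 24p,
and factoring out 3 leaves 3(9p^3 + 18p^2 + 8p).

3(9p^3 + 18p^2 + 8p)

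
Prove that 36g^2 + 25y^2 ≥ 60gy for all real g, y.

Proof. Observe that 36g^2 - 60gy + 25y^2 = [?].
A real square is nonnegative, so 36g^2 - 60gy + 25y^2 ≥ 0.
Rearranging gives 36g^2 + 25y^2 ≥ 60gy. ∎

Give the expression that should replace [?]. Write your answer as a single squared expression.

The leading and trailing coefficients are 6^2 and 5^2, and 60 = 2·6·5, so the trinomial is (6g - 5y)^2.
Hence 36g^2 - 60gy + 25y^2 ≥ 0.

(6g - 5y)^2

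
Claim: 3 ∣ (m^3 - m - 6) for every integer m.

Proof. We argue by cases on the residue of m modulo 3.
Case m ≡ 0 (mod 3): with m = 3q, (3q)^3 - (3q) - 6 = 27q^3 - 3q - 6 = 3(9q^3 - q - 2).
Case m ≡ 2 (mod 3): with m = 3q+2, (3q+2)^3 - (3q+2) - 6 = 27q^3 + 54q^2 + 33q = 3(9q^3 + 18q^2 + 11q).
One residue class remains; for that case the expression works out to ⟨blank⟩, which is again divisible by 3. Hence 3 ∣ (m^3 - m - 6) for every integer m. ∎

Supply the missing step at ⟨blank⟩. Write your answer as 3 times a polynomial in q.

3(9q^3 + 9q^2 + 2q - 2)

The residues treated are {0, 2}, so the missing case is m ≡ 1 (mod 3); write m = 3q+1.
Then (3q+1)^3 - (3q+1) - 6 = 27q^3 + 27q^2 + 6q - 6 = 3(9q^3 + 9q^2 + 2q - 2).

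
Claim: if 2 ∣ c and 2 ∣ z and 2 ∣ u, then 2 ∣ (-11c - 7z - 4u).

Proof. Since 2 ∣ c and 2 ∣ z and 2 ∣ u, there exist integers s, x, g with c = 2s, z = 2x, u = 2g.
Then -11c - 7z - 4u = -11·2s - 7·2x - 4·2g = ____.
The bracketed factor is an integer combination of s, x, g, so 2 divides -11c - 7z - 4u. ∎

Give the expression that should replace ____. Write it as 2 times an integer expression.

2(-4g - 11s - 7x)

Each term has a factor of 2: -11·2s - 7·2x - 4·2g = 2·(-4g - 11s - 7x).
Since -4g - 11s - 7x is an integer, 2 ∣ (-11c - 7z - 4u).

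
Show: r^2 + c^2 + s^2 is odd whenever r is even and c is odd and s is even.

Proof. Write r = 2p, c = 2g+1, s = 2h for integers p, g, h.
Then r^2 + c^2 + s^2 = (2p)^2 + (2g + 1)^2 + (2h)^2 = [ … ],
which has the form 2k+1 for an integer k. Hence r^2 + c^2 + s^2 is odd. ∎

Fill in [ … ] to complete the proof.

2(2g^2 + 2g + 2h^2 + 2p^2) + 1

(2p)^2 + (2g + 1)^2 + (2h)^2 = 4g^2 + 4g + 4h^2 + 4p^2 + 1
= 2(2g^2 + 2g + 2h^2 + 2p^2) + 1.
Since 2g^2 + 2g + 2h^2 + 2p^2 is an integer, the sum of squares is of the form 2k+1 for an integer k.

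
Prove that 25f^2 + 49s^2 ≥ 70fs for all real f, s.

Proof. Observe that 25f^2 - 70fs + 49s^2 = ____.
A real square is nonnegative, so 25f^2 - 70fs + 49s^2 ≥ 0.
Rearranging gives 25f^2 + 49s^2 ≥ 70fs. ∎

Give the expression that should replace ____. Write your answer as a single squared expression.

25f^2 - 70fs + 49s^2 is a perfect-square trinomial: the outer terms are (5f)^2 and (7s)^2, and the cross term is -2·5f·7s.
So 25f^2 - 70fs + 49s^2 = (5f - 7s)^2 ≥ 0.

(5f - 7s)^2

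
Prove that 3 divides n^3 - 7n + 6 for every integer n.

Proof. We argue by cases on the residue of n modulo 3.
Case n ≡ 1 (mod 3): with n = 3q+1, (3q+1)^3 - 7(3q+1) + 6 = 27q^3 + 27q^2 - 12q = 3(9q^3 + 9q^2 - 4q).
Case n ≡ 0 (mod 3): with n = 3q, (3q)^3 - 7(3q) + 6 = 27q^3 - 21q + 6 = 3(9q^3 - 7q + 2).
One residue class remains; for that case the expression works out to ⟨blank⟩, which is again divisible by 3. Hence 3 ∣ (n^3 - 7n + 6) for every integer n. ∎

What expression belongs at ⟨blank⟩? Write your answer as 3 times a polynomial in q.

Only n ≡ 2 (mod 3) is unaccounted for. Put n = 3q+2:
(3q+2)^3 - 7(3q+2) + 6 expands to 27q^3 + 54q^2 + 15q,
and factoring out 3 leaves 3(9q^3 + 18q^2 + 5q).

3(9q^3 + 18q^2 + 5q)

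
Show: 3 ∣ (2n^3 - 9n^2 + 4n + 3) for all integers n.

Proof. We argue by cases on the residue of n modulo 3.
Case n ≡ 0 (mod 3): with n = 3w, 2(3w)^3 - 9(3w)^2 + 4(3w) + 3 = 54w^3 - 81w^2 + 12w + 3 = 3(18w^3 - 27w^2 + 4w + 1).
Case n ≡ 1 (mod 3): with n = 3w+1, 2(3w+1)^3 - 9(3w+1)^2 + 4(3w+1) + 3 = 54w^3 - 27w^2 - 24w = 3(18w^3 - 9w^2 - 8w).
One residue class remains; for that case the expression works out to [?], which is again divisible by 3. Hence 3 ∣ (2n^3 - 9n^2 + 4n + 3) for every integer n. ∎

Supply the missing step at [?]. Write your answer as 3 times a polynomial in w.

The residues treated are {0, 1}, so the missing case is n ≡ 2 (mod 3); write n = 3w+2.
Then 2(3w+2)^3 - 9(3w+2)^2 + 4(3w+2) + 3 = 54w^3 + 27w^2 - 24w - 9 = 3(18w^3 + 9w^2 - 8w - 3).

3(18w^3 + 9w^2 - 8w - 3)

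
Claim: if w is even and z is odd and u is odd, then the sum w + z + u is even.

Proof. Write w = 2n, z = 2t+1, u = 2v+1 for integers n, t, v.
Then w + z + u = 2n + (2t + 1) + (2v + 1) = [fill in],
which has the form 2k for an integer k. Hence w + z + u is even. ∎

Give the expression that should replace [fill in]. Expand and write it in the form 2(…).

2(n + t + v + 1)

Expanding: 2n + (2t + 1) + (2v + 1) = 2n + 2t + 2v + 2.
Every term is even; pulling out the factor of 2 gives 2(n + t + v + 1).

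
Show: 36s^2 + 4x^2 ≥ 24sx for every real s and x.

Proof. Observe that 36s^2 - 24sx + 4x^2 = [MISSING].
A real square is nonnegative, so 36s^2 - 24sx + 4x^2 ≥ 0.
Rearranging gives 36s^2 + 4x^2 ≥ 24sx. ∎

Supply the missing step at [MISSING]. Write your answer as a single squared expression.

36s^2 - 24sx + 4x^2 is a perfect-square trinomial: the outer terms are (6s)^2 and (2x)^2, and the cross term is -2·6s·2x.
So 36s^2 - 24sx + 4x^2 = (6s - 2x)^2 ≥ 0.

(6s - 2x)^2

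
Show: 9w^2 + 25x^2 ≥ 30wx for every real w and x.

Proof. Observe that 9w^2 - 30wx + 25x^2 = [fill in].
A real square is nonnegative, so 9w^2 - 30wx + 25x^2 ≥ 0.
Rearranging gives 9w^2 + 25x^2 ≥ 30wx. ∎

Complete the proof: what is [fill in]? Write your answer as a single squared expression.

(3w - 5x)^2

9w^2 - 30wx + 25x^2 is a perfect-square trinomial: the outer terms are (3w)^2 and (5x)^2, and the cross term is -2·3w·5x.
So 9w^2 - 30wx + 25x^2 = (3w - 5x)^2 ≥ 0.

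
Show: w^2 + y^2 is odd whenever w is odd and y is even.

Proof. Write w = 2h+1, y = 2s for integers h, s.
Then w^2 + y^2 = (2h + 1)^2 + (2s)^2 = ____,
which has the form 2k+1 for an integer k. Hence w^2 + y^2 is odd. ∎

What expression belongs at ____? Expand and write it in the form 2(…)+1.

2(2h^2 + 2h + 2s^2) + 1

Expanding: (2h + 1)^2 + (2s)^2 = 4h^2 + 4h + 4s^2 + 1.
Every term except the constant is even, so this is 2(2h^2 + 2h + 2s^2) + 1,
and 2h^2 + 2h + 2s^2 ∈ ℤ gives the required form.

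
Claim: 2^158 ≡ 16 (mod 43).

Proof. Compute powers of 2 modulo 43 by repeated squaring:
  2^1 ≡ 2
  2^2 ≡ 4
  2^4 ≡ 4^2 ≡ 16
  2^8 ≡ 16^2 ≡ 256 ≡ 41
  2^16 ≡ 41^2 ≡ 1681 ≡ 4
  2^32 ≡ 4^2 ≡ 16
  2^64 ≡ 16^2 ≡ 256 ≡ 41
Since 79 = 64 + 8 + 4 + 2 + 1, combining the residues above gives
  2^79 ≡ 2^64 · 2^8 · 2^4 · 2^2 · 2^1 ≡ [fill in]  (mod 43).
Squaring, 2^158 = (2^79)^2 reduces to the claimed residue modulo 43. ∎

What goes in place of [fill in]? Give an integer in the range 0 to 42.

39

Multiply the listed residues: 41 · 41 · 16 · 4 · 2 = 1681 → 26896 → 107584 → 215168.
Reducing modulo 43: 215168 = 5003·43 + 39, so 2^79 ≡ 39.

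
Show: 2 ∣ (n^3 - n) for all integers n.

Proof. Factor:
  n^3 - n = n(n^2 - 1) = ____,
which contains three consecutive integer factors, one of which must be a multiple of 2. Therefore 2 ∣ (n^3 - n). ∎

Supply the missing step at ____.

(n - 1)n(n + 1)

n(n^2 - 1) = n(n - 1)(n + 1) = (n - 1)n(n + 1).
These three factors are consecutive integers, so their product is divisible by 2.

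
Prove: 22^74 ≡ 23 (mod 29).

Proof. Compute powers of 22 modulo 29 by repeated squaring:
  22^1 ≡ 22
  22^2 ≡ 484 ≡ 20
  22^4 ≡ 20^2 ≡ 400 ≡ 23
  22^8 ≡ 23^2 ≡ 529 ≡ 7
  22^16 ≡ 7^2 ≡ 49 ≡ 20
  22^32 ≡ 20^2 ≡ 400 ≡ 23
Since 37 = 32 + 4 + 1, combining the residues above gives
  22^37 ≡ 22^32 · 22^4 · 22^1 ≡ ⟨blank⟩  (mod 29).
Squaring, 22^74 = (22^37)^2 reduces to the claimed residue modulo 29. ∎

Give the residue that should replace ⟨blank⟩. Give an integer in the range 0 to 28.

22^32 · 22^4 · 22^1 ≡ 23 · 23 · 22 = 11638.
11638 mod 29 = 9, so 22^37 ≡ 9 (mod 29).

9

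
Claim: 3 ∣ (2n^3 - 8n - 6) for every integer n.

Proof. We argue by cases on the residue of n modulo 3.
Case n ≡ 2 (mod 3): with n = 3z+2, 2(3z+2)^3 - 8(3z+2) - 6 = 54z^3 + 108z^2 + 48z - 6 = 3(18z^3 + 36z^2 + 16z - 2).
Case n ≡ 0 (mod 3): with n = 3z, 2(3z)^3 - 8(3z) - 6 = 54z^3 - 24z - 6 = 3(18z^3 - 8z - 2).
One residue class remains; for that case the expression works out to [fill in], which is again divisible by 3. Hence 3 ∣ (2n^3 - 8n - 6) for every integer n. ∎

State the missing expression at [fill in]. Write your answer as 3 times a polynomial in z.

The residues treated are {2, 0}, so the missing case is n ≡ 1 (mod 3); write n = 3z+1.
Then 2(3z+1)^3 - 8(3z+1) - 6 = 54z^3 + 54z^2 - 6z - 12 = 3(18z^3 + 18z^2 - 2z - 4).

3(18z^3 + 18z^2 - 2z - 4)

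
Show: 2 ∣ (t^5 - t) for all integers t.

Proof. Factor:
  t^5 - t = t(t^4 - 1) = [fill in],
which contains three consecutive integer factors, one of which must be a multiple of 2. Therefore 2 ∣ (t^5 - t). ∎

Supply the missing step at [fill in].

(t - 1)t(t + 1)(t^2 + 1)

t^4 - 1 = (t^2 - 1)(t^2 + 1), and t^2 - 1 = (t-1)(t+1).
So t(t^4 - 1) = (t - 1)t(t + 1)(t^2 + 1).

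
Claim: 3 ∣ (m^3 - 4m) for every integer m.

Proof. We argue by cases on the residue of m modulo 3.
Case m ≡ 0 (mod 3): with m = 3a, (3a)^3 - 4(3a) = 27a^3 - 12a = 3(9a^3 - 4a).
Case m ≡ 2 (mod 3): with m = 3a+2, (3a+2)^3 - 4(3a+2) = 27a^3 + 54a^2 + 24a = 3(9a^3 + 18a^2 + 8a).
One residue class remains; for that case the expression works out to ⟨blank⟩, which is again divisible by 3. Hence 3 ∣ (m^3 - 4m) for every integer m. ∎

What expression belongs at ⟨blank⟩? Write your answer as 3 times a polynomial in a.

3(9a^3 + 9a^2 - a - 1)

Only m ≡ 1 (mod 3) is unaccounted for. Put m = 3a+1:
(3a+1)^3 - 4(3a+1) expands to 27a^3 + 27a^2 - 3a - 3,
and factoring out 3 leaves 3(9a^3 + 9a^2 - a - 1).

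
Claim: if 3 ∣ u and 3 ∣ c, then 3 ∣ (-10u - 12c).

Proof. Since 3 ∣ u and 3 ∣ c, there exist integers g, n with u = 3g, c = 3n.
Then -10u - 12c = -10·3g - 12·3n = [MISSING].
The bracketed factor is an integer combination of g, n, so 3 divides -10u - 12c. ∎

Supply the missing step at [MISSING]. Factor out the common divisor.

Pull the common 3 out of every term: -10·3g - 12·3n = 3(-10g - 12n).
-10g - 12n is an integer, which exhibits the divisibility.

3(-10g - 12n)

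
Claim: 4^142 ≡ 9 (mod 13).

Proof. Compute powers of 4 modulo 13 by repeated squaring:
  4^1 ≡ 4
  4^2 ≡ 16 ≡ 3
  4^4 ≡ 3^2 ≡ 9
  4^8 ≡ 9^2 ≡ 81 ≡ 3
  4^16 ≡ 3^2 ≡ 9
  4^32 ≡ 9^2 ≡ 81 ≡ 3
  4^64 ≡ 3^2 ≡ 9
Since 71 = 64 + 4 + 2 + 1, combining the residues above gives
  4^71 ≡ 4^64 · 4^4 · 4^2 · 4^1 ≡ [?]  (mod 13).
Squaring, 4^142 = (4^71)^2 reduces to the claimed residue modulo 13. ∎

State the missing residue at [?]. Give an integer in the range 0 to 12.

10

Multiply the listed residues: 9 · 9 · 3 · 4 = 81 → 243 → 972.
Reducing modulo 13: 972 = 74·13 + 10, so 4^71 ≡ 10.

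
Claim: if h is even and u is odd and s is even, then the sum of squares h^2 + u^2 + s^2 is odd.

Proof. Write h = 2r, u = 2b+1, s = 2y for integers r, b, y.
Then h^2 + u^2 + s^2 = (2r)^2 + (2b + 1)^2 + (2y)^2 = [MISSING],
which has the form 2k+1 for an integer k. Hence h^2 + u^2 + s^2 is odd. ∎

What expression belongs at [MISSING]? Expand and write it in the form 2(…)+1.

(2r)^2 + (2b + 1)^2 + (2y)^2 = 4b^2 + 4b + 4r^2 + 4y^2 + 1
= 2(2b^2 + 2b + 2r^2 + 2y^2) + 1.
Since 2b^2 + 2b + 2r^2 + 2y^2 is an integer, the sum of squares is of the form 2k+1 for an integer k.

2(2b^2 + 2b + 2r^2 + 2y^2) + 1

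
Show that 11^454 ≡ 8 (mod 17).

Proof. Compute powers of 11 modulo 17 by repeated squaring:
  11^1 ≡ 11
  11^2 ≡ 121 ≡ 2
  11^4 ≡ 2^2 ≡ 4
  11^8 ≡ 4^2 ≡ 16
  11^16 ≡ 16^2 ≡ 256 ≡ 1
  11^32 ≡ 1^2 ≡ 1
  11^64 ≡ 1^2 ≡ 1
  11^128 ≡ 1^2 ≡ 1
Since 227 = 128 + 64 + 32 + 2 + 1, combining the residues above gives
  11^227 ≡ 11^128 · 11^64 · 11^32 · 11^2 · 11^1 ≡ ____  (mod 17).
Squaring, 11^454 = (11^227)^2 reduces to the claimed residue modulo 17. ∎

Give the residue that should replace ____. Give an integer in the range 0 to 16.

5

11^128 · 11^64 · 11^32 · 11^2 · 11^1 ≡ 1 · 1 · 1 · 2 · 11 = 22.
22 mod 17 = 5, so 11^227 ≡ 5 (mod 17).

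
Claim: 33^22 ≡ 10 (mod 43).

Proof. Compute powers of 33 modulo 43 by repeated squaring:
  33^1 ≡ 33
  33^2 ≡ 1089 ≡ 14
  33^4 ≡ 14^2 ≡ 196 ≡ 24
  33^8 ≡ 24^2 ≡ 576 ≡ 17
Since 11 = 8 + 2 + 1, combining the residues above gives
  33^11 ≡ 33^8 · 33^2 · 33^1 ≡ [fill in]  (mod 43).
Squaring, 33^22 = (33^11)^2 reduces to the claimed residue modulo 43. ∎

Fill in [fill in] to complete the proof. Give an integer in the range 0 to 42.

33^8 · 33^2 · 33^1 ≡ 17 · 14 · 33 = 7854.
7854 mod 43 = 28, so 33^11 ≡ 28 (mod 43).

28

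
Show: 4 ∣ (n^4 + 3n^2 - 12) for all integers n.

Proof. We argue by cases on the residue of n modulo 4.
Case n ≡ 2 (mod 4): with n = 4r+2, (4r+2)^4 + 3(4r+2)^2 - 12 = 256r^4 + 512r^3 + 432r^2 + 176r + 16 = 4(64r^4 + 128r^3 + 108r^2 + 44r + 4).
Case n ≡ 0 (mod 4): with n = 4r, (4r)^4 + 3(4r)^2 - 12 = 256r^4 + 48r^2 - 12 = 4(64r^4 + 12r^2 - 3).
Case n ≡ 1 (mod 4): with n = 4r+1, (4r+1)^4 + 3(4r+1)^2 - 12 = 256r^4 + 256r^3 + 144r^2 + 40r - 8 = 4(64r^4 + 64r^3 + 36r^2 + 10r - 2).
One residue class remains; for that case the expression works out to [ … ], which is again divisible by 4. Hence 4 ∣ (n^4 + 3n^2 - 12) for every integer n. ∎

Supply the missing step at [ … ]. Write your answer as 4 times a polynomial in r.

Only n ≡ 3 (mod 4) is unaccounted for. Put n = 4r+3:
(4r+3)^4 + 3(4r+3)^2 - 12 expands to 256r^4 + 768r^3 + 912r^2 + 504r + 96,
and factoring out 4 leaves 4(64r^4 + 192r^3 + 228r^2 + 126r + 24).

4(64r^4 + 192r^3 + 228r^2 + 126r + 24)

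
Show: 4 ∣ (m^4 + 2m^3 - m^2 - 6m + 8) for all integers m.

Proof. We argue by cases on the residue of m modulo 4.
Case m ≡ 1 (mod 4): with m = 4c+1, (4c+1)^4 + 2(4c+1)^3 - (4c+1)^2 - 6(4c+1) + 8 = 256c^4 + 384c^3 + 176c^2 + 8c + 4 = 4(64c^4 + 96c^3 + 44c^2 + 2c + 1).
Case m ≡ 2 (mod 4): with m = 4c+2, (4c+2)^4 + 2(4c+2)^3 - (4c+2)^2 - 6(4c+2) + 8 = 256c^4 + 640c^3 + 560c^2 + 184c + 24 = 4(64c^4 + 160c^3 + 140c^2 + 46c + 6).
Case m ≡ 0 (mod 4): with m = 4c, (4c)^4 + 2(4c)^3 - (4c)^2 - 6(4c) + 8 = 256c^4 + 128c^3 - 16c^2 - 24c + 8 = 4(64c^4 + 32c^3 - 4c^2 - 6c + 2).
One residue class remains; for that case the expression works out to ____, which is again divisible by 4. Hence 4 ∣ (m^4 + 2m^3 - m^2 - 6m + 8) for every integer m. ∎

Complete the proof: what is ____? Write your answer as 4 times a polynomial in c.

The residues treated are {1, 2, 0}, so the missing case is m ≡ 3 (mod 4); write m = 4c+3.
Then (4c+3)^4 + 2(4c+3)^3 - (4c+3)^2 - 6(4c+3) + 8 = 256c^4 + 896c^3 + 1136c^2 + 600c + 116 = 4(64c^4 + 224c^3 + 284c^2 + 150c + 29).

4(64c^4 + 224c^3 + 284c^2 + 150c + 29)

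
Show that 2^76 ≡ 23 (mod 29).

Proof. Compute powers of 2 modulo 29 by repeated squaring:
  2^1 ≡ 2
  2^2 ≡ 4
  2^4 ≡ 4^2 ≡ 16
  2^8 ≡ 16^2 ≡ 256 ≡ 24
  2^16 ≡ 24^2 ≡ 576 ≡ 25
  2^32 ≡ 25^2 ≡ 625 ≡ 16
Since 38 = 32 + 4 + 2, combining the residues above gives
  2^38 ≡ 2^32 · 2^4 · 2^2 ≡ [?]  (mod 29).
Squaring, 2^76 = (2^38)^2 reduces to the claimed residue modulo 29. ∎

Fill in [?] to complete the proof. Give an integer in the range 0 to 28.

Multiply the listed residues: 16 · 16 · 4 = 256 → 1024.
Reducing modulo 29: 1024 = 35·29 + 9, so 2^38 ≡ 9.

9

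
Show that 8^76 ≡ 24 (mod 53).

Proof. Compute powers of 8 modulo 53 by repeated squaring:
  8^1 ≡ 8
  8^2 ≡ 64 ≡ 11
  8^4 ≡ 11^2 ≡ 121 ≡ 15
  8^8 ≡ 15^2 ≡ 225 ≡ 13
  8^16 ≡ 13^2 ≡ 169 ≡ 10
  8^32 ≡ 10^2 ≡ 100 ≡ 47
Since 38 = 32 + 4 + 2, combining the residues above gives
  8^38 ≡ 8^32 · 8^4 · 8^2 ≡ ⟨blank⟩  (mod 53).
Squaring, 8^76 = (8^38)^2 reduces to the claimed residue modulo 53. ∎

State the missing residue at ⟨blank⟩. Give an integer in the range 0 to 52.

17

8^32 · 8^4 · 8^2 ≡ 47 · 15 · 11 = 7755.
7755 mod 53 = 17, so 8^38 ≡ 17 (mod 53).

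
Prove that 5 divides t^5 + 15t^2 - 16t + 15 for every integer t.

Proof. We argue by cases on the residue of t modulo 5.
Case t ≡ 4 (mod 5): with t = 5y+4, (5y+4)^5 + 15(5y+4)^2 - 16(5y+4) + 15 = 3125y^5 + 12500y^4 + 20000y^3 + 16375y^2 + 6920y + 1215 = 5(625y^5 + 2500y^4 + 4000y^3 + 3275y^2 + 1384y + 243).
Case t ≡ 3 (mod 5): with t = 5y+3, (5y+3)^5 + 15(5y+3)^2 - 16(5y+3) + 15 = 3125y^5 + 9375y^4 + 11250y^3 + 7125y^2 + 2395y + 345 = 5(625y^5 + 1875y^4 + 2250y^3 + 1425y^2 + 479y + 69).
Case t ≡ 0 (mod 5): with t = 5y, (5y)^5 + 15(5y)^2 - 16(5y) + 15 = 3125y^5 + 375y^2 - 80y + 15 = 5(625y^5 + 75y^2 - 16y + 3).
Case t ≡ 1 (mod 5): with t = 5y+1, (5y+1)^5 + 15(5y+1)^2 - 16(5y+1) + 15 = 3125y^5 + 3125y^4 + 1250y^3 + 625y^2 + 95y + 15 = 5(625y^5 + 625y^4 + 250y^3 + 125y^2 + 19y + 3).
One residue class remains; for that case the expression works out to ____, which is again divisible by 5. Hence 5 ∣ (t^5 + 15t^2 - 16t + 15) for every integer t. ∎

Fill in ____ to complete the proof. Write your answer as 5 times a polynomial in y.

5(625y^5 + 1250y^4 + 1000y^3 + 475y^2 + 124y + 15)

The residues treated are {4, 3, 0, 1}, so the missing case is t ≡ 2 (mod 5); write t = 5y+2.
Then (5y+2)^5 + 15(5y+2)^2 - 16(5y+2) + 15 = 3125y^5 + 6250y^4 + 5000y^3 + 2375y^2 + 620y + 75 = 5(625y^5 + 1250y^4 + 1000y^3 + 475y^2 + 124y + 15).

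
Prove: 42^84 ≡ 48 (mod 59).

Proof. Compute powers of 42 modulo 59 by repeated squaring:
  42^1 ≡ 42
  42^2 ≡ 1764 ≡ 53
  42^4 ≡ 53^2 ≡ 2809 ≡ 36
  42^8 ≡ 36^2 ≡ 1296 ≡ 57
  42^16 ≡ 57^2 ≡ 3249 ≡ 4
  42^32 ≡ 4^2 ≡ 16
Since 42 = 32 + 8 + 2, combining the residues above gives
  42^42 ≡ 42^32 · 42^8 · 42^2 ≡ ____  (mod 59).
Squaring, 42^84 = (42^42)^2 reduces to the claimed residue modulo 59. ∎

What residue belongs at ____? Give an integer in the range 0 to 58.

15

42^32 · 42^8 · 42^2 ≡ 16 · 57 · 53 = 48336.
48336 mod 59 = 15, so 42^42 ≡ 15 (mod 59).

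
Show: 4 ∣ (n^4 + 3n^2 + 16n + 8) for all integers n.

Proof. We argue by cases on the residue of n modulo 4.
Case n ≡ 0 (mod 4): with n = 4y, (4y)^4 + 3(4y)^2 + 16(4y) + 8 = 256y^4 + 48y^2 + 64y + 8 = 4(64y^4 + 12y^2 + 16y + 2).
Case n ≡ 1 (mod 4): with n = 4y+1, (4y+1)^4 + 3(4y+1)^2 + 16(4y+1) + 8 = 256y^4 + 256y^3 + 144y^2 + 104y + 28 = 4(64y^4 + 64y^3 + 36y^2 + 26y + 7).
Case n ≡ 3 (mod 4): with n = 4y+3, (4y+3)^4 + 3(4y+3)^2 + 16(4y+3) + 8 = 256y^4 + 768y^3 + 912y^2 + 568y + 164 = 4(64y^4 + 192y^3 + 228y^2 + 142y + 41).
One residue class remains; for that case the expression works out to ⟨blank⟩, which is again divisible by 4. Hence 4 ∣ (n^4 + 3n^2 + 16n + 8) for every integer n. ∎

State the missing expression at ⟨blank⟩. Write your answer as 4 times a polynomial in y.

The residues treated are {0, 1, 3}, so the missing case is n ≡ 2 (mod 4); write n = 4y+2.
Then (4y+2)^4 + 3(4y+2)^2 + 16(4y+2) + 8 = 256y^4 + 512y^3 + 432y^2 + 240y + 68 = 4(64y^4 + 128y^3 + 108y^2 + 60y + 17).

4(64y^4 + 128y^3 + 108y^2 + 60y + 17)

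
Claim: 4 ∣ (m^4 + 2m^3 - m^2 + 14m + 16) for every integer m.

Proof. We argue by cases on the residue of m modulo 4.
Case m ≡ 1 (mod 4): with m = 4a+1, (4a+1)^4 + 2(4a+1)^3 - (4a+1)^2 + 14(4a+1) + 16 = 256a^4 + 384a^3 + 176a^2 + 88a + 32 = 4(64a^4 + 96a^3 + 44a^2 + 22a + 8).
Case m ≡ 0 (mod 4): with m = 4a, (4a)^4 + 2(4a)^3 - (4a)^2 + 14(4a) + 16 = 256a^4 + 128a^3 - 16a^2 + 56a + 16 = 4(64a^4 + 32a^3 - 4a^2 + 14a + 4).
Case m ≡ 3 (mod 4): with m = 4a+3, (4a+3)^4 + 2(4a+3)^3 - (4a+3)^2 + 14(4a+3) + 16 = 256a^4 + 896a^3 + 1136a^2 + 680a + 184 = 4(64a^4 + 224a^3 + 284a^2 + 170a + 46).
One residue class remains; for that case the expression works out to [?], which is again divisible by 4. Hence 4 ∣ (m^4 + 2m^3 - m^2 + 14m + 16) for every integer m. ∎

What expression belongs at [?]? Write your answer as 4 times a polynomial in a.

The residues treated are {1, 0, 3}, so the missing case is m ≡ 2 (mod 4); write m = 4a+2.
Then (4a+2)^4 + 2(4a+2)^3 - (4a+2)^2 + 14(4a+2) + 16 = 256a^4 + 640a^3 + 560a^2 + 264a + 72 = 4(64a^4 + 160a^3 + 140a^2 + 66a + 18).

4(64a^4 + 160a^3 + 140a^2 + 66a + 18)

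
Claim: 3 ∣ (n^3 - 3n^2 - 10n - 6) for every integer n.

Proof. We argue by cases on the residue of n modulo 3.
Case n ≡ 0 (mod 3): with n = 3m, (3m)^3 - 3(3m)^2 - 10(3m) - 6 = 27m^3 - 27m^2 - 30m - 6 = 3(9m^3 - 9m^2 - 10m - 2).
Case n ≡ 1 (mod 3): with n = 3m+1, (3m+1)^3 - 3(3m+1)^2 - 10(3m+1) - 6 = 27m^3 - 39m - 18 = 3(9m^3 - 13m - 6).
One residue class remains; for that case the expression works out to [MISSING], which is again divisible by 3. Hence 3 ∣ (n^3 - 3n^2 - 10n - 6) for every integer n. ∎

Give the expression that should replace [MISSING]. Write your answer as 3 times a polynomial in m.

Only n ≡ 2 (mod 3) is unaccounted for. Put n = 3m+2:
(3m+2)^3 - 3(3m+2)^2 - 10(3m+2) - 6 expands to 27m^3 + 27m^2 - 30m - 30,
and factoring out 3 leaves 3(9m^3 + 9m^2 - 10m - 10).

3(9m^3 + 9m^2 - 10m - 10)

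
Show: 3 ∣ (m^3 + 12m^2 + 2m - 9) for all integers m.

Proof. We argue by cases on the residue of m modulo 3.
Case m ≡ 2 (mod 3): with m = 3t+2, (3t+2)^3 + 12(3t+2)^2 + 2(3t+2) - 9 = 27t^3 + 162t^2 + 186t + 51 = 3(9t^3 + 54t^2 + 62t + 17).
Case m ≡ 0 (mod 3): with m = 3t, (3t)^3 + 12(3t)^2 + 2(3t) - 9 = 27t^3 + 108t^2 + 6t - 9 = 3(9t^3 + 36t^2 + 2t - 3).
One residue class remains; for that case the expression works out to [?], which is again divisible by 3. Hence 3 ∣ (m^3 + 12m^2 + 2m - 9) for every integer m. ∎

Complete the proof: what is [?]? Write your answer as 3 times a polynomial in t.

Only m ≡ 1 (mod 3) is unaccounted for. Put m = 3t+1:
(3t+1)^3 + 12(3t+1)^2 + 2(3t+1) - 9 expands to 27t^3 + 135t^2 + 87t + 6,
and factoring out 3 leaves 3(9t^3 + 45t^2 + 29t + 2).

3(9t^3 + 45t^2 + 29t + 2)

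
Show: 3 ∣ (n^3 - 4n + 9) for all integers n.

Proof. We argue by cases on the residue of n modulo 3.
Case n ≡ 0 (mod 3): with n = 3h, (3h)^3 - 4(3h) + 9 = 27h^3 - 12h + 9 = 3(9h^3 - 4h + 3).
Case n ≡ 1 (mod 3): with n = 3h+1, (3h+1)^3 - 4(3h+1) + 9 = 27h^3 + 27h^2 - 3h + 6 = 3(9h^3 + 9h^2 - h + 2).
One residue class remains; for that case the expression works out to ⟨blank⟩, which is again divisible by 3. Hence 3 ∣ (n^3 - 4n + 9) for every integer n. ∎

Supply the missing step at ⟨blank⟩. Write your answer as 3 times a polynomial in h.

Only n ≡ 2 (mod 3) is unaccounted for. Put n = 3h+2:
(3h+2)^3 - 4(3h+2) + 9 expands to 27h^3 + 54h^2 + 24h + 9,
and factoring out 3 leaves 3(9h^3 + 18h^2 + 8h + 3).

3(9h^3 + 18h^2 + 8h + 3)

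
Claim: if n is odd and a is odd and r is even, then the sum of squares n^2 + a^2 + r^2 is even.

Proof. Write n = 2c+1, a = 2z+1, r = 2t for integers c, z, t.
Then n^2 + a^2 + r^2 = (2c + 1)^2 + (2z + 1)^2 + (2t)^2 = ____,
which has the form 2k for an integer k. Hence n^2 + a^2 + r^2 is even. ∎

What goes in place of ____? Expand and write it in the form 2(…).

2(2c^2 + 2c + 2t^2 + 2z^2 + 2z + 1)

Expanding: (2c + 1)^2 + (2z + 1)^2 + (2t)^2 = 4c^2 + 4c + 4t^2 + 4z^2 + 4z + 2.
Every term is even; pulling out the factor of 2 gives 2(2c^2 + 2c + 2t^2 + 2z^2 + 2z + 1).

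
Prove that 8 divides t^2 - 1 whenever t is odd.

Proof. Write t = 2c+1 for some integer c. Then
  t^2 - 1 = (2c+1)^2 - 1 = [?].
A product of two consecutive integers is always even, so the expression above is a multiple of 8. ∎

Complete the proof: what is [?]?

4c(c + 1)

(2c+1)^2 - 1 = 4c^2 + 4c + 1 - 1 = 4c^2 + 4c = 4c(c+1).
Since c and c+1 are consecutive, c(c+1) is even, and 4·(even) is a multiple of 8.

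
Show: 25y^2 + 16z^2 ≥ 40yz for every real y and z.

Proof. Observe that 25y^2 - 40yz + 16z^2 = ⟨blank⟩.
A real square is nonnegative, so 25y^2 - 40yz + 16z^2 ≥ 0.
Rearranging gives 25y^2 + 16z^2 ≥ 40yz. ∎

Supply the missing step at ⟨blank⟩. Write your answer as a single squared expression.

25y^2 - 40yz + 16z^2 is a perfect-square trinomial: the outer terms are (5y)^2 and (4z)^2, and the cross term is -2·5y·4z.
So 25y^2 - 40yz + 16z^2 = (5y - 4z)^2 ≥ 0.

(5y - 4z)^2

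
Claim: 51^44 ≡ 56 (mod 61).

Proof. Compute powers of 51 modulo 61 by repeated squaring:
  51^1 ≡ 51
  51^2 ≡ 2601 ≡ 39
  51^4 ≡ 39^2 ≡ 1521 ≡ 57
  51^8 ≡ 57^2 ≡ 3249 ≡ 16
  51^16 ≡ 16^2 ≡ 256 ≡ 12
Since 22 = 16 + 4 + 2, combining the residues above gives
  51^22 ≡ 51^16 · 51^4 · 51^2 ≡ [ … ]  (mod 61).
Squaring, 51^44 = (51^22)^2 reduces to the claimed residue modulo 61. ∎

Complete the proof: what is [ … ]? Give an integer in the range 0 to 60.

Multiply the listed residues: 12 · 57 · 39 = 684 → 26676.
Reducing modulo 61: 26676 = 437·61 + 19, so 51^22 ≡ 19.

19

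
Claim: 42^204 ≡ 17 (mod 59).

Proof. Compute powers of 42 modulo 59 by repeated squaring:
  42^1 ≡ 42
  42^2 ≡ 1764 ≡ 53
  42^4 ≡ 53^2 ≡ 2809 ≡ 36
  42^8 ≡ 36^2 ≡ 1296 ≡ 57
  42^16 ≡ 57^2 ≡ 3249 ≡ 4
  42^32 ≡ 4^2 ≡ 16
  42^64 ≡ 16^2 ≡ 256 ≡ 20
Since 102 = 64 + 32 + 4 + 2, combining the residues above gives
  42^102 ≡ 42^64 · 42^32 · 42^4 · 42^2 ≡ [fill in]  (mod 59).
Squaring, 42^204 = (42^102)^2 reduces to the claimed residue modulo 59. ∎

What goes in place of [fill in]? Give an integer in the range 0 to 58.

Multiply the listed residues: 20 · 16 · 36 · 53 = 320 → 11520 → 610560.
Reducing modulo 59: 610560 = 10348·59 + 28, so 42^102 ≡ 28.

28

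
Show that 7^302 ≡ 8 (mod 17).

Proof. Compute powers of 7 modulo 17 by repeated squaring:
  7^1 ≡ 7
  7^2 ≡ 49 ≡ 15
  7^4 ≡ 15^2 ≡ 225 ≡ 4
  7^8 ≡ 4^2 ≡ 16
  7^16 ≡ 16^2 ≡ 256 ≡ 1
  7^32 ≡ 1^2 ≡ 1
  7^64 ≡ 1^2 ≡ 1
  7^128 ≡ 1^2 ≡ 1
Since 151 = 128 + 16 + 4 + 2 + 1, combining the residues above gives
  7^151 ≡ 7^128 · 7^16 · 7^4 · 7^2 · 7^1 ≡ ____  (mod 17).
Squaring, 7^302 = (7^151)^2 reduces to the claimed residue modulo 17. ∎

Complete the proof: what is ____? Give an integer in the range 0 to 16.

Multiply the listed residues: 1 · 1 · 4 · 15 · 7 = 1 → 4 → 60 → 420.
Reducing modulo 17: 420 = 24·17 + 12, so 7^151 ≡ 12.

12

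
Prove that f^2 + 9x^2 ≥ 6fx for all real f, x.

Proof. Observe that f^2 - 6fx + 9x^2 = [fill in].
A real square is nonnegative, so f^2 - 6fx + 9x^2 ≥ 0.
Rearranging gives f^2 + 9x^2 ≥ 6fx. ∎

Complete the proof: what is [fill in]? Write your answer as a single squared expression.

(f - 3x)^2

f^2 - 6fx + 9x^2 is a perfect-square trinomial: the outer terms are (f)^2 and (3x)^2, and the cross term is -2·f·3x.
So f^2 - 6fx + 9x^2 = (f - 3x)^2 ≥ 0.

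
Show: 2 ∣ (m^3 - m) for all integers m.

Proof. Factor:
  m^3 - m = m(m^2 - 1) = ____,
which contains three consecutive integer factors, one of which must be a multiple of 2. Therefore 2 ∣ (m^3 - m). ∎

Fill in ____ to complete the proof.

(m - 1)m(m + 1)

m(m^2 - 1) = m(m - 1)(m + 1) = (m - 1)m(m + 1).
These three factors are consecutive integers, so their product is divisible by 2.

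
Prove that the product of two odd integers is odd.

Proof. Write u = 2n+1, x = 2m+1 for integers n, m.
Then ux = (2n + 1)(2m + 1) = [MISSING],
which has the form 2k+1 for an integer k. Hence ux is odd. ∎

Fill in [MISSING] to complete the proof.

(2n + 1)(2m + 1) = 4mn + 2m + 2n + 1
= 2(2mn + m + n) + 1.
Since 2mn + m + n is an integer, the product is of the form 2k+1 for an integer k.

2(2mn + m + n) + 1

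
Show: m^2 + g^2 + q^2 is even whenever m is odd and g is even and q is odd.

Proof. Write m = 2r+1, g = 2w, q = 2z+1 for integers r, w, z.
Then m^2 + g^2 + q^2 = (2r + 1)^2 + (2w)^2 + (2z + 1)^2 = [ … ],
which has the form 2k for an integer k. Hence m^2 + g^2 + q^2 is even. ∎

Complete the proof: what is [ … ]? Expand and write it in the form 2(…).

2(2r^2 + 2r + 2w^2 + 2z^2 + 2z + 1)

(2r + 1)^2 + (2w)^2 + (2z + 1)^2 = 4r^2 + 4r + 4w^2 + 4z^2 + 4z + 2
= 2(2r^2 + 2r + 2w^2 + 2z^2 + 2z + 1).
Since 2r^2 + 2r + 2w^2 + 2z^2 + 2z + 1 is an integer, the sum of squares is of the form 2k for an integer k.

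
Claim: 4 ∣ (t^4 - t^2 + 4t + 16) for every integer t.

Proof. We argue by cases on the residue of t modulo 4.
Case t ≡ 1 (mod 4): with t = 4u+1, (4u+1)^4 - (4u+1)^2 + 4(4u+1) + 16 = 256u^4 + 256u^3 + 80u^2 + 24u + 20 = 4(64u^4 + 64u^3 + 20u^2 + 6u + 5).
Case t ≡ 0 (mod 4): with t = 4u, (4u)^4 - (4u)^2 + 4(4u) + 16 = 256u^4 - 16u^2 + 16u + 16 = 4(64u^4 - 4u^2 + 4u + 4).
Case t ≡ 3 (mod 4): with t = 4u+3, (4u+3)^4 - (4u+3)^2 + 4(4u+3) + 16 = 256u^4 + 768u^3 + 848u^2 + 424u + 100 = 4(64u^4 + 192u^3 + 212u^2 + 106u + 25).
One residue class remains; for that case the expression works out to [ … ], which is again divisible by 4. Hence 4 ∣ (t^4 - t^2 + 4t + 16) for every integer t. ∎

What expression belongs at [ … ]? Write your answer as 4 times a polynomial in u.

The residues treated are {1, 0, 3}, so the missing case is t ≡ 2 (mod 4); write t = 4u+2.
Then (4u+2)^4 - (4u+2)^2 + 4(4u+2) + 16 = 256u^4 + 512u^3 + 368u^2 + 128u + 36 = 4(64u^4 + 128u^3 + 92u^2 + 32u + 9).

4(64u^4 + 128u^3 + 92u^2 + 32u + 9)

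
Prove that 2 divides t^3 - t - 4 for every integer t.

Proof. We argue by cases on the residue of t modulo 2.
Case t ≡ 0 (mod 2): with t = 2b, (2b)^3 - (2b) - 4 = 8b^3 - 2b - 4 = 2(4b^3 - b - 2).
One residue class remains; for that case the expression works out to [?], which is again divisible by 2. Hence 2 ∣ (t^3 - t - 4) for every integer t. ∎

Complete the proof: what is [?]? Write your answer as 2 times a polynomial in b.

Only t ≡ 1 (mod 2) is unaccounted for. Put t = 2b+1:
(2b+1)^3 - (2b+1) - 4 expands to 8b^3 + 12b^2 + 4b - 4,
and factoring out 2 leaves 2(4b^3 + 6b^2 + 2b - 2).

2(4b^3 + 6b^2 + 2b - 2)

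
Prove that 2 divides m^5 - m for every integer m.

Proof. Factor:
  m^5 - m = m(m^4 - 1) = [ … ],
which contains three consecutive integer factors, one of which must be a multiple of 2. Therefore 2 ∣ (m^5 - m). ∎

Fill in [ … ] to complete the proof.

m^4 - 1 = (m^2 - 1)(m^2 + 1), and m^2 - 1 = (m-1)(m+1).
So m(m^4 - 1) = (m - 1)m(m + 1)(m^2 + 1).

(m - 1)m(m + 1)(m^2 + 1)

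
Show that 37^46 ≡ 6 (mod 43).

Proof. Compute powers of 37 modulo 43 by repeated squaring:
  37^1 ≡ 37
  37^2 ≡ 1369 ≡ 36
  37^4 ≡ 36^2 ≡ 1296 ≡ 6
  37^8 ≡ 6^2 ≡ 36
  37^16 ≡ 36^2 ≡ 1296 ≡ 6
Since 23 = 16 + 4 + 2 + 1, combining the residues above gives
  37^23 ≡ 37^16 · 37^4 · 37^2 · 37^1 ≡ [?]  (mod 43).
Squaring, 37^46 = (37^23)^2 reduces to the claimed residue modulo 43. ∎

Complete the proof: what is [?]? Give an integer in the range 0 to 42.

7

37^16 · 37^4 · 37^2 · 37^1 ≡ 6 · 6 · 36 · 37 = 47952.
47952 mod 43 = 7, so 37^23 ≡ 7 (mod 43).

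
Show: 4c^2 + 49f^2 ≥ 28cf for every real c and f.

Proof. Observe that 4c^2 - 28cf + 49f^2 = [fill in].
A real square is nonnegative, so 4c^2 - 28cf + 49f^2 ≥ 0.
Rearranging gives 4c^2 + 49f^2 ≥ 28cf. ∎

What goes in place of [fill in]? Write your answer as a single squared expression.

The leading and trailing coefficients are 2^2 and 7^2, and 28 = 2·2·7, so the trinomial is (2c - 7f)^2.
Hence 4c^2 - 28cf + 49f^2 ≥ 0.

(2c - 7f)^2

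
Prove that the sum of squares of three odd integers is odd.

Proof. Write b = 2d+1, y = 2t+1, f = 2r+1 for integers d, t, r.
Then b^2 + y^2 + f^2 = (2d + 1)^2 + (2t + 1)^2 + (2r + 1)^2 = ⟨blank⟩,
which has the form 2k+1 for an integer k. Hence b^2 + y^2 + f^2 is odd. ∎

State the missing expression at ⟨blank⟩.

Expanding: (2d + 1)^2 + (2t + 1)^2 + (2r + 1)^2 = 4d^2 + 4d + 4r^2 + 4r + 4t^2 + 4t + 3.
Every term except the constant is even, so this is 2(2d^2 + 2d + 2r^2 + 2r + 2t^2 + 2t + 1) + 1,
and 2d^2 + 2d + 2r^2 + 2r + 2t^2 + 2t + 1 ∈ ℤ gives the required form.

2(2d^2 + 2d + 2r^2 + 2r + 2t^2 + 2t + 1) + 1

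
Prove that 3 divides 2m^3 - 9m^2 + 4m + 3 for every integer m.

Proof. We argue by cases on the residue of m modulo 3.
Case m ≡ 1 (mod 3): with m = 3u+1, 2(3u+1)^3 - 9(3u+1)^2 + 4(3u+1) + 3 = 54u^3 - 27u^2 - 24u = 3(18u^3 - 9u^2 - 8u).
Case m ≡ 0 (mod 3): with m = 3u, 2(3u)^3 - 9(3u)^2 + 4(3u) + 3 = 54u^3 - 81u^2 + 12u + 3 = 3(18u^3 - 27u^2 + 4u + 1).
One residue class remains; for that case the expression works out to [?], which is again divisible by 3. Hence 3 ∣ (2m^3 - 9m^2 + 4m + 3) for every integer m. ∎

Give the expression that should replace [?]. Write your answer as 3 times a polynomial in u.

The residues treated are {1, 0}, so the missing case is m ≡ 2 (mod 3); write m = 3u+2.
Then 2(3u+2)^3 - 9(3u+2)^2 + 4(3u+2) + 3 = 54u^3 + 27u^2 - 24u - 9 = 3(18u^3 + 9u^2 - 8u - 3).

3(18u^3 + 9u^2 - 8u - 3)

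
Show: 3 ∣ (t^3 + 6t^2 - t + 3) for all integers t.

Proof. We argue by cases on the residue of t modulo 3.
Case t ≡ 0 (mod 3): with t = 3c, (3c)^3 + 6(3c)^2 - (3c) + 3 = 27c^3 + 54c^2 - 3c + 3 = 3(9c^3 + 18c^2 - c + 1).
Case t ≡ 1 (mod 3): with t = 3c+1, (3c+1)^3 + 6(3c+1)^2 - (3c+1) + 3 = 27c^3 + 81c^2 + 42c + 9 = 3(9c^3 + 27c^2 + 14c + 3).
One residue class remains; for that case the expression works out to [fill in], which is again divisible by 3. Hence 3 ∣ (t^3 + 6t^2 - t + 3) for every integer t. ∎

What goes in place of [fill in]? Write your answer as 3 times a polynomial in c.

The residues treated are {0, 1}, so the missing case is t ≡ 2 (mod 3); write t = 3c+2.
Then (3c+2)^3 + 6(3c+2)^2 - (3c+2) + 3 = 27c^3 + 108c^2 + 105c + 33 = 3(9c^3 + 36c^2 + 35c + 11).

3(9c^3 + 36c^2 + 35c + 11)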